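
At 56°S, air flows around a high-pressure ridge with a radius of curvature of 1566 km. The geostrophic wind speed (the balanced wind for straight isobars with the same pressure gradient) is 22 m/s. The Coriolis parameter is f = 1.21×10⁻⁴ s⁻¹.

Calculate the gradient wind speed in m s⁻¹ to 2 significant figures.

25 m s⁻¹

Around a high, pressure-gradient force acts outward with centrifugal, so Coriolis balances both:
fV = (1/ρ)|∂P/∂n| + V²/R  →  V² − fR·V + fR·V_g = 0
With fR = 1.21×10⁻⁴ × 1566×10³ m = 189 m/s:
V = [fR − √((fR)² − 4 fR V_g)]/2 = [189 − √(189² − 4×189×22)]/2 = 25.4 m/s
Supergeostrophic (V > V_g = 22 m/s), as expected around a high.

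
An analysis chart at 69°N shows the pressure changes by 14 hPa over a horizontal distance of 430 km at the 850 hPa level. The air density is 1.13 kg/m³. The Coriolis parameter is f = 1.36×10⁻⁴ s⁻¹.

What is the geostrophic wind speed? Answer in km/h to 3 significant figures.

76.3 km/h

Pressure gradient: |∂P/∂n| = 1400 Pa / 430000 m = 3.26×10⁻³ Pa/m
Geostrophic balance (pressure-gradient force = Coriolis force):
V_g = (1/(fρ)) |∂P/∂n| = 3.26×10⁻³ / (1.36×10⁻⁴ × 1.13) = 21.2 m/s
Converting: 21.2 m/s × 3.6 = 76.3 km/h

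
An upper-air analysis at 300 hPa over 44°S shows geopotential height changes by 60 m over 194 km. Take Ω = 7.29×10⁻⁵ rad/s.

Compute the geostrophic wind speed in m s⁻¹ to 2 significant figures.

30 m s⁻¹

Coriolis parameter at 44°S:
f = 2Ω sin φ = 2 × 7.29×10⁻⁵ × sin 44° = 1.01×10⁻⁴ s⁻¹
Height gradient: |∂Z/∂n| = 60 m / 194000 m = 3.09×10⁻⁴
On a pressure surface, geostrophic balance gives V_g = (g/f)|∂Z/∂n|:
V_g = 9.81 × 3.09×10⁻⁴ / 1.01×10⁻⁴ = 30.0 m/s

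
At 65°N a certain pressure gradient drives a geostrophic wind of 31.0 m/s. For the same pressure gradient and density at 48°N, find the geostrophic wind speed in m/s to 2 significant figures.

38 m/s

With the same pressure gradient and density, V_g ∝ 1/f ∝ 1/sin φ.
V₂ = V₁ · sin φ₁ / sin φ₂ = 31.0 × sin 65° / sin 48°
V₂ = 31.0 × 0.9063/0.7431 = 38 m/s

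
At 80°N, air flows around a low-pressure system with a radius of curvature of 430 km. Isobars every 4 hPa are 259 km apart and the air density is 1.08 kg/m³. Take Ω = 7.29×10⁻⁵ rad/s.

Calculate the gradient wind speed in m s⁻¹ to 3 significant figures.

Coriolis parameter at 80°N:
f = 2Ω sin φ = 2 × 7.29×10⁻⁵ × sin 80° = 1.44×10⁻⁴ s⁻¹
Pressure gradient: |∂P/∂n| = 400 Pa / 259000 m = 1.54×10⁻³ Pa/m
Geostrophic speed: V_g = |∂P/∂n|/(fρ) = 1.54×10⁻³/(1.44×10⁻⁴ × 1.08) = 9.96 m/s
Around a low, centrifugal force acts outward with Coriolis, so pressure-gradient force balances both:
(1/ρ)|∂P/∂n| = fV + V²/R  →  V² + fR·V − fR·V_g = 0
With fR = 1.44×10⁻⁴ × 430×10³ m = 61.7 m/s:
V = [−fR + √((fR)² + 4 fR V_g)]/2 = [−61.7 + √(61.7² + 4×61.7×9.96)]/2 = 8.73 m/s
Subgeostrophic (V < V_g = 9.96 m/s), as expected around a low.

8.73 m s⁻¹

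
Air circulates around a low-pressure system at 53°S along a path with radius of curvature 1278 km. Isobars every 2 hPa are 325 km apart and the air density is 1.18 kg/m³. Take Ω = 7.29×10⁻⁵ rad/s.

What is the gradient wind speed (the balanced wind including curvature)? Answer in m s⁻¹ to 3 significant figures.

Coriolis parameter at 53°S:
f = 2Ω sin φ = 2 × 7.29×10⁻⁵ × sin 53° = 1.16×10⁻⁴ s⁻¹
Pressure gradient: |∂P/∂n| = 200 Pa / 325000 m = 6.15×10⁻⁴ Pa/m
Geostrophic speed: V_g = |∂P/∂n|/(fρ) = 6.15×10⁻⁴/(1.16×10⁻⁴ × 1.18) = 4.48 m/s
Around a low, centrifugal force acts outward with Coriolis, so pressure-gradient force balances both:
(1/ρ)|∂P/∂n| = fV + V²/R  →  V² + fR·V − fR·V_g = 0
With fR = 1.16×10⁻⁴ × 1278×10³ m = 149 m/s:
V = [−fR + √((fR)² + 4 fR V_g)]/2 = [−149 + √(149² + 4×149×4.48)]/2 = 4.35 m/s
Subgeostrophic (V < V_g = 4.48 m/s), as expected around a low.

4.35 m s⁻¹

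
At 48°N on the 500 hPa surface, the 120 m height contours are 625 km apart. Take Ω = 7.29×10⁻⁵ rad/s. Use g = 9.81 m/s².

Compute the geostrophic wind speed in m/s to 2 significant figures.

Coriolis parameter at 48°N:
f = 2Ω sin φ = 2 × 7.29×10⁻⁵ × sin 48° = 1.08×10⁻⁴ s⁻¹
Height gradient: |∂Z/∂n| = 120 m / 625000 m = 1.92×10⁻⁴
On a pressure surface, geostrophic balance gives V_g = (g/f)|∂Z/∂n|:
V_g = 9.81 × 1.92×10⁻⁴ / 1.08×10⁻⁴ = 17.4 m/s

17 m/s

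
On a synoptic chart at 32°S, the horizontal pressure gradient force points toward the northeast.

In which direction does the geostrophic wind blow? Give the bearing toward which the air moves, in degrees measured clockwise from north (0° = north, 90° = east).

315°

The pressure-gradient force points toward the northeast (bearing 045°).
Geostrophic balance: in the Southern Hemisphere the Coriolis force deflects motion to the left, so the geostrophic wind blows 90° to the left of the pressure-gradient force (low pressure on the right).
Rotating 045° by 90° counterclockwise gives 315° — the wind blows toward the northwest.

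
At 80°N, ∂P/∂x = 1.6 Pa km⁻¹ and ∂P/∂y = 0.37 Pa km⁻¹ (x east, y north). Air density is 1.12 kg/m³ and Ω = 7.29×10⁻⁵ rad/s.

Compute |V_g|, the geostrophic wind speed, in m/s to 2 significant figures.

Coriolis parameter at 80°N:
f = 2Ω sin φ = 2 × 7.29×10⁻⁵ × sin 80° = 1.44×10⁻⁴ s⁻¹
Component geostrophic relations (x east, y north):
u_g = −(1/(fρ)) ∂P/∂y,  v_g = (1/(fρ)) ∂P/∂x
u_g = −(0.37×10⁻³)/(1.44×10⁻⁴ × 1.12) = −2.30 m/s;  v_g = (1.6×10⁻³)/(1.44×10⁻⁴ × 1.12) = 9.95 m/s
|V_g| = √(u_g² + v_g²) = 10.2 m/s

10 m/s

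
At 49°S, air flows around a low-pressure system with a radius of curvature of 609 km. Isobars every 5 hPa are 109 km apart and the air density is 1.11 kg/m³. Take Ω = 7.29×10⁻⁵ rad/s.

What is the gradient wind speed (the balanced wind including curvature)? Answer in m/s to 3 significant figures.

26.8 m/s

Coriolis parameter at 49°S:
f = 2Ω sin φ = 2 × 7.29×10⁻⁵ × sin 49° = 1.10×10⁻⁴ s⁻¹
Pressure gradient: |∂P/∂n| = 500 Pa / 109000 m = 4.59×10⁻³ Pa/m
Geostrophic speed: V_g = |∂P/∂n|/(fρ) = 4.59×10⁻³/(1.10×10⁻⁴ × 1.11) = 37.6 m/s
Around a low, centrifugal force acts outward with Coriolis, so pressure-gradient force balances both:
(1/ρ)|∂P/∂n| = fV + V²/R  →  V² + fR·V − fR·V_g = 0
With fR = 1.10×10⁻⁴ × 609×10³ m = 67.0 m/s:
V = [−fR + √((fR)² + 4 fR V_g)]/2 = [−67.0 + √(67.0² + 4×67.0×37.6)]/2 = 26.8 m/s
Subgeostrophic (V < V_g = 37.6 m/s), as expected around a low.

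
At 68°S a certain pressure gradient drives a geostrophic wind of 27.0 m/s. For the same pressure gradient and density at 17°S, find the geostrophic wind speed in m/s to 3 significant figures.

85.6 m/s

With the same pressure gradient and density, V_g ∝ 1/f ∝ 1/sin φ.
V₂ = V₁ · sin φ₁ / sin φ₂ = 27.0 × sin 68° / sin 17°
V₂ = 27.0 × 0.9272/0.2924 = 85.6 m/s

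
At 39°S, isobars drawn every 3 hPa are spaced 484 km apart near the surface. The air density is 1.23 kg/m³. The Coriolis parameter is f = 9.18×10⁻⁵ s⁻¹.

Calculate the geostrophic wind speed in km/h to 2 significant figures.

20 km/h

Pressure gradient: |∂P/∂n| = 300 Pa / 484000 m = 6.20×10⁻⁴ Pa/m
Geostrophic balance (pressure-gradient force = Coriolis force):
V_g = (1/(fρ)) |∂P/∂n| = 6.20×10⁻⁴ / (9.18×10⁻⁵ × 1.23) = 5.49 m/s
Converting: 5.49 m/s × 3.6 = 20 km/h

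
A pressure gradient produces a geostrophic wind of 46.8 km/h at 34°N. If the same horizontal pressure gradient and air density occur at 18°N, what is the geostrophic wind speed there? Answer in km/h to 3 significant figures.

With the same pressure gradient and density, V_g ∝ 1/f ∝ 1/sin φ.
V₂ = V₁ · sin φ₁ / sin φ₂ = 46.8 × sin 34° / sin 18°
V₂ = 46.8 × 0.5592/0.3090 = 84.7 km/h

84.7 km/h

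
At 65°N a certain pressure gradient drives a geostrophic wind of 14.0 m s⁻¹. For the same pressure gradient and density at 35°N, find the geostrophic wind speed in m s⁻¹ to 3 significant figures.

22.1 m s⁻¹

With the same pressure gradient and density, V_g ∝ 1/f ∝ 1/sin φ.
V₂ = V₁ · sin φ₁ / sin φ₂ = 14.0 × sin 65° / sin 35°
V₂ = 14.0 × 0.9063/0.5736 = 22.1 m s⁻¹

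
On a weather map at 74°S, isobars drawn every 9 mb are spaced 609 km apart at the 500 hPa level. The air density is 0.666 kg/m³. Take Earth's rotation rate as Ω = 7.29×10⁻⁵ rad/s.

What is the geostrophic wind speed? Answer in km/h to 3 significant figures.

Coriolis parameter at 74°S:
f = 2Ω sin φ = 2 × 7.29×10⁻⁵ × sin 74° = 1.40×10⁻⁴ s⁻¹
Pressure gradient: |∂P/∂n| = 900 Pa / 609000 m = 1.48×10⁻³ Pa/m
Geostrophic balance (pressure-gradient force = Coriolis force):
V_g = (1/(fρ)) |∂P/∂n| = 1.48×10⁻³ / (1.40×10⁻⁴ × 0.666) = 15.8 m/s
Converting: 15.8 m/s × 3.6 = 57.0 km/h

57.0 km/h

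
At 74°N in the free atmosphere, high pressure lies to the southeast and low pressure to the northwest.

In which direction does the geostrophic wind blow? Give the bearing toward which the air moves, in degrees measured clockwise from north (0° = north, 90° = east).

The pressure-gradient force points toward the northwest (bearing 315°).
Geostrophic balance: in the Northern Hemisphere the Coriolis force deflects motion to the right, so the geostrophic wind blows 90° to the right of the pressure-gradient force (low pressure on the left).
Rotating 315° by 90° clockwise gives 045° — the wind blows toward the northeast.

045°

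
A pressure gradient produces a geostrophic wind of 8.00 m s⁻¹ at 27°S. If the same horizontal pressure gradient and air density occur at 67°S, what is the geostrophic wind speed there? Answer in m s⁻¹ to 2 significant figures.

3.9 m s⁻¹

With the same pressure gradient and density, V_g ∝ 1/f ∝ 1/sin φ.
V₂ = V₁ · sin φ₁ / sin φ₂ = 8.00 × sin 27° / sin 67°
V₂ = 8.00 × 0.4540/0.9205 = 3.9 m s⁻¹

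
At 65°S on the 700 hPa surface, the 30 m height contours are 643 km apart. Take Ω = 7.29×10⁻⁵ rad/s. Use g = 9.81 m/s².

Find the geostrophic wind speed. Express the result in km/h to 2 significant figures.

12 km/h

Coriolis parameter at 65°S:
f = 2Ω sin φ = 2 × 7.29×10⁻⁵ × sin 65° = 1.32×10⁻⁴ s⁻¹
Height gradient: |∂Z/∂n| = 30 m / 643000 m = 4.67×10⁻⁵
On a pressure surface, geostrophic balance gives V_g = (g/f)|∂Z/∂n|:
V_g = 9.81 × 4.67×10⁻⁵ / 1.32×10⁻⁴ = 3.46 m/s
Converting: 3.46 m/s × 3.6 = 12 km/h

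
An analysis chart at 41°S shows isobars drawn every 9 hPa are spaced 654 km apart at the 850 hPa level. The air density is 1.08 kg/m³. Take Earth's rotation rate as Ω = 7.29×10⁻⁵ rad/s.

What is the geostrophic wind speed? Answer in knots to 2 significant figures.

Coriolis parameter at 41°S:
f = 2Ω sin φ = 2 × 7.29×10⁻⁵ × sin 41° = 9.57×10⁻⁵ s⁻¹
Pressure gradient: |∂P/∂n| = 900 Pa / 654000 m = 1.38×10⁻³ Pa/m
Geostrophic balance (pressure-gradient force = Coriolis force):
V_g = (1/(fρ)) |∂P/∂n| = 1.38×10⁻³ / (9.57×10⁻⁵ × 1.08) = 13.3 m/s
Converting: 13.3 m/s × 1.944 = 26 knots

26 knots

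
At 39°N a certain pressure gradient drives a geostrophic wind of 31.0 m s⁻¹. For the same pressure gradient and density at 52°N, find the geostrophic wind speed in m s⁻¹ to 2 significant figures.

With the same pressure gradient and density, V_g ∝ 1/f ∝ 1/sin φ.
V₂ = V₁ · sin φ₁ / sin φ₂ = 31.0 × sin 39° / sin 52°
V₂ = 31.0 × 0.6293/0.7880 = 25 m s⁻¹

25 m s⁻¹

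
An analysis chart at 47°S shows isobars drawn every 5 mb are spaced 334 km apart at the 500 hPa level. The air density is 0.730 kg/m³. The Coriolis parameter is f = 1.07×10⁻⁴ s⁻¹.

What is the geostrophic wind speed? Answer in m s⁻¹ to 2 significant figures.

19 m s⁻¹

Pressure gradient: |∂P/∂n| = 500 Pa / 334000 m = 1.50×10⁻³ Pa/m
Geostrophic balance (pressure-gradient force = Coriolis force):
V_g = (1/(fρ)) |∂P/∂n| = 1.50×10⁻³ / (1.07×10⁻⁴ × 0.730) = 19.2 m/s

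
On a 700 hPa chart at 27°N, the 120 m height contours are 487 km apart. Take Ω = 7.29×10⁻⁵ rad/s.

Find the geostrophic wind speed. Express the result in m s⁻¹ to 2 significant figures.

Coriolis parameter at 27°N:
f = 2Ω sin φ = 2 × 7.29×10⁻⁵ × sin 27° = 6.62×10⁻⁵ s⁻¹
Height gradient: |∂Z/∂n| = 120 m / 487000 m = 2.46×10⁻⁴
On a pressure surface, geostrophic balance gives V_g = (g/f)|∂Z/∂n|:
V_g = 9.81 × 2.46×10⁻⁴ / 6.62×10⁻⁵ = 36.5 m/s

37 m s⁻¹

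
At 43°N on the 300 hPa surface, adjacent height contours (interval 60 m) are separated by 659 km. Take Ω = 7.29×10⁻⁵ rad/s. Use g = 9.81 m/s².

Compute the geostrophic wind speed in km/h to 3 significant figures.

Coriolis parameter at 43°N:
f = 2Ω sin φ = 2 × 7.29×10⁻⁵ × sin 43° = 9.94×10⁻⁵ s⁻¹
Height gradient: |∂Z/∂n| = 60 m / 659000 m = 9.10×10⁻⁵
On a pressure surface, geostrophic balance gives V_g = (g/f)|∂Z/∂n|:
V_g = 9.81 × 9.10×10⁻⁵ / 9.94×10⁻⁵ = 8.98 m/s
Converting: 8.98 m/s × 3.6 = 32.3 km/h

32.3 km/h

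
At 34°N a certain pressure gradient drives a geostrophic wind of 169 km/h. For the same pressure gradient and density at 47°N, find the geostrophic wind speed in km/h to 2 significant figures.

With the same pressure gradient and density, V_g ∝ 1/f ∝ 1/sin φ.
V₂ = V₁ · sin φ₁ / sin φ₂ = 169 × sin 34° / sin 47°
V₂ = 169 × 0.5592/0.7314 = 130 km/h

130 km/h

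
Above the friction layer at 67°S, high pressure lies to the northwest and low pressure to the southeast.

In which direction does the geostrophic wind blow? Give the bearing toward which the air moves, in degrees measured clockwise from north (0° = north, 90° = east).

045°

The pressure-gradient force points toward the southeast (bearing 135°).
Geostrophic balance: in the Southern Hemisphere the Coriolis force deflects motion to the left, so the geostrophic wind blows 90° to the left of the pressure-gradient force (low pressure on the right).
Rotating 135° by 90° counterclockwise gives 045° — the wind blows toward the northeast.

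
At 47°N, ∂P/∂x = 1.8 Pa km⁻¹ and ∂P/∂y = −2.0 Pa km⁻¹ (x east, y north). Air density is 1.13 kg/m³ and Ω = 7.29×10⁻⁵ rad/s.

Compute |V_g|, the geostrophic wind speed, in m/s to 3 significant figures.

22.3 m/s

Coriolis parameter at 47°N:
f = 2Ω sin φ = 2 × 7.29×10⁻⁵ × sin 47° = 1.07×10⁻⁴ s⁻¹
Component geostrophic relations (x east, y north):
u_g = −(1/(fρ)) ∂P/∂y,  v_g = (1/(fρ)) ∂P/∂x
u_g = −(−2.0×10⁻³)/(1.07×10⁻⁴ × 1.13) = 16.6 m/s;  v_g = (1.8×10⁻³)/(1.07×10⁻⁴ × 1.13) = 14.9 m/s
|V_g| = √(u_g² + v_g²) = 22.3 m/s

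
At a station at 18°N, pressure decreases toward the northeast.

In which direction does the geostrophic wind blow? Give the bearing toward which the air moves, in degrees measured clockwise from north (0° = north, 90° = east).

The pressure-gradient force points toward the northeast (bearing 045°).
Geostrophic balance: in the Northern Hemisphere the Coriolis force deflects motion to the right, so the geostrophic wind blows 90° to the right of the pressure-gradient force (low pressure on the left).
Rotating 045° by 90° clockwise gives 135° — the wind blows toward the southeast.

135°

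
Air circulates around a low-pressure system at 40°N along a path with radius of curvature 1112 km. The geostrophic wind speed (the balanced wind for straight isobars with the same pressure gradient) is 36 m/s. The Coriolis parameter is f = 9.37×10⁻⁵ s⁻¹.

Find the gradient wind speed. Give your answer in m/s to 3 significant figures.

Around a low, centrifugal force acts outward with Coriolis, so pressure-gradient force balances both:
(1/ρ)|∂P/∂n| = fV + V²/R  →  V² + fR·V − fR·V_g = 0
With fR = 9.37×10⁻⁵ × 1112×10³ m = 104 m/s:
V = [−fR + √((fR)² + 4 fR V_g)]/2 = [−104 + √(104² + 4×104×36)]/2 = 28.3 m/s
Subgeostrophic (V < V_g = 36 m/s), as expected around a low.

28.3 m/s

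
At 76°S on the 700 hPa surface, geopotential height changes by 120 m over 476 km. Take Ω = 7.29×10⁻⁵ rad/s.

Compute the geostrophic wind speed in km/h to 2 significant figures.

63 km/h

Coriolis parameter at 76°S:
f = 2Ω sin φ = 2 × 7.29×10⁻⁵ × sin 76° = 1.41×10⁻⁴ s⁻¹
Height gradient: |∂Z/∂n| = 120 m / 476000 m = 2.52×10⁻⁴
On a pressure surface, geostrophic balance gives V_g = (g/f)|∂Z/∂n|:
V_g = 9.81 × 2.52×10⁻⁴ / 1.41×10⁻⁴ = 17.5 m/s
Converting: 17.5 m/s × 3.6 = 63 km/h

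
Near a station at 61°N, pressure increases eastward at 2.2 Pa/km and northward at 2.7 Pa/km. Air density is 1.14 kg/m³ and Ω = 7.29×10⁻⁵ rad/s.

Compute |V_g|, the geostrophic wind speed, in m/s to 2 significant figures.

Coriolis parameter at 61°N:
f = 2Ω sin φ = 2 × 7.29×10⁻⁵ × sin 61° = 1.28×10⁻⁴ s⁻¹
Component geostrophic relations (x east, y north):
u_g = −(1/(fρ)) ∂P/∂y,  v_g = (1/(fρ)) ∂P/∂x
u_g = −(2.7×10⁻³)/(1.28×10⁻⁴ × 1.14) = −18.6 m/s;  v_g = (2.2×10⁻³)/(1.28×10⁻⁴ × 1.14) = 15.1 m/s
|V_g| = √(u_g² + v_g²) = 24.0 m/s

24 m/s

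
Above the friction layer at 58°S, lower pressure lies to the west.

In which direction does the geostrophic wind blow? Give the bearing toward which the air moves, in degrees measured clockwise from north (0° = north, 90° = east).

The pressure-gradient force points toward the west (bearing 270°).
Geostrophic balance: in the Southern Hemisphere the Coriolis force deflects motion to the left, so the geostrophic wind blows 90° to the left of the pressure-gradient force (low pressure on the right).
Rotating 270° by 90° counterclockwise gives 180° — the wind blows toward the south.

180°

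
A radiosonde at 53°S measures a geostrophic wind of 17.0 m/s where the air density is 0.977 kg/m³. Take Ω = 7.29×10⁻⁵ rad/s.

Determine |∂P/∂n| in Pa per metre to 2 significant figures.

1.9×10⁻³ Pa/m

Coriolis parameter at 53°S:
f = 2Ω sin φ = 2 × 7.29×10⁻⁵ × sin 53° = 1.16×10⁻⁴ s⁻¹
Geostrophic balance rearranged: |∂P/∂n| = f ρ V_g
|∂P/∂n| = 1.16×10⁻⁴ × 0.977 × 17.0 = 1.93×10⁻³ Pa/m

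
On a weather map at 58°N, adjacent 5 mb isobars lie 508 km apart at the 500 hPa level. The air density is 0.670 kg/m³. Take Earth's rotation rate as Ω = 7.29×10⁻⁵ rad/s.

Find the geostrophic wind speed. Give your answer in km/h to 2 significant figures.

Coriolis parameter at 58°N:
f = 2Ω sin φ = 2 × 7.29×10⁻⁵ × sin 58° = 1.24×10⁻⁴ s⁻¹
Pressure gradient: |∂P/∂n| = 500 Pa / 508000 m = 9.84×10⁻⁴ Pa/m
Geostrophic balance (pressure-gradient force = Coriolis force):
V_g = (1/(fρ)) |∂P/∂n| = 9.84×10⁻⁴ / (1.24×10⁻⁴ × 0.670) = 11.9 m/s
Converting: 11.9 m/s × 3.6 = 43 km/h

43 km/h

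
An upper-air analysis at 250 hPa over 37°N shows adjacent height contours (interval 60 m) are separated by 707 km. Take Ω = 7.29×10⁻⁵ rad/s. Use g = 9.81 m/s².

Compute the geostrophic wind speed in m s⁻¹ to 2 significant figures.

9.5 m s⁻¹

Coriolis parameter at 37°N:
f = 2Ω sin φ = 2 × 7.29×10⁻⁵ × sin 37° = 8.77×10⁻⁵ s⁻¹
Height gradient: |∂Z/∂n| = 60 m / 707000 m = 8.49×10⁻⁵
On a pressure surface, geostrophic balance gives V_g = (g/f)|∂Z/∂n|:
V_g = 9.81 × 8.49×10⁻⁵ / 8.77×10⁻⁵ = 9.49 m/s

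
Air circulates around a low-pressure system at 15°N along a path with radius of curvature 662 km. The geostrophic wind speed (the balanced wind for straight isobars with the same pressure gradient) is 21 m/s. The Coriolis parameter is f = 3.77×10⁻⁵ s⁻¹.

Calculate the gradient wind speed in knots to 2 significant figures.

26 knots

Around a low, centrifugal force acts outward with Coriolis, so pressure-gradient force balances both:
(1/ρ)|∂P/∂n| = fV + V²/R  →  V² + fR·V − fR·V_g = 0
With fR = 3.77×10⁻⁵ × 662×10³ m = 25.0 m/s:
V = [−fR + √((fR)² + 4 fR V_g)]/2 = [−25.0 + √(25.0² + 4×25.0×21)]/2 = 13.6 m/s
Subgeostrophic (V < V_g = 21 m/s), as expected around a low.
Converting: 13.6 m/s × 1.944 = 26 knots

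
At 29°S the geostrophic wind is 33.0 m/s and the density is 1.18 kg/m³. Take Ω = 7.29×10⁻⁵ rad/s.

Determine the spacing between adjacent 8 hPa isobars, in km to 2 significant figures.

Coriolis parameter at 29°S:
f = 2Ω sin φ = 2 × 7.29×10⁻⁵ × sin 29° = 7.07×10⁻⁵ s⁻¹
Geostrophic balance rearranged: |∂P/∂n| = f ρ V_g
|∂P/∂n| = 7.07×10⁻⁵ × 1.18 × 33.0 = 2.75×10⁻³ Pa/m
Isobar spacing: Δn = ΔP/|∂P/∂n| = 800 Pa / 2.75×10⁻³ Pa/m = 290647 m ≈ 290 km

290 km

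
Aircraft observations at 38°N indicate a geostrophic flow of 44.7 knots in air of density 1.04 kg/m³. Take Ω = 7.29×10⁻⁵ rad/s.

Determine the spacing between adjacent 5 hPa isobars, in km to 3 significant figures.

233 km

Coriolis parameter at 38°N:
f = 2Ω sin φ = 2 × 7.29×10⁻⁵ × sin 38° = 8.98×10⁻⁵ s⁻¹
Wind speed in SI: 44.7 knots = 23.0 m/s
Geostrophic balance rearranged: |∂P/∂n| = f ρ V_g
|∂P/∂n| = 8.98×10⁻⁵ × 1.04 × 23.0 = 2.15×10⁻³ Pa/m
Isobar spacing: Δn = ΔP/|∂P/∂n| = 500 Pa / 2.15×10⁻³ Pa/m = 232912 m ≈ 233 km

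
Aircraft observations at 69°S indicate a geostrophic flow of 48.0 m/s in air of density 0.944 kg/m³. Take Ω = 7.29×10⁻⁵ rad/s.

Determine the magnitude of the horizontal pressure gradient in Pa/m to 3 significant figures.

Coriolis parameter at 69°S:
f = 2Ω sin φ = 2 × 7.29×10⁻⁵ × sin 69° = 1.36×10⁻⁴ s⁻¹
Geostrophic balance rearranged: |∂P/∂n| = f ρ V_g
|∂P/∂n| = 1.36×10⁻⁴ × 0.944 × 48.0 = 6.17×10⁻³ Pa/m

6.17×10⁻³ Pa/m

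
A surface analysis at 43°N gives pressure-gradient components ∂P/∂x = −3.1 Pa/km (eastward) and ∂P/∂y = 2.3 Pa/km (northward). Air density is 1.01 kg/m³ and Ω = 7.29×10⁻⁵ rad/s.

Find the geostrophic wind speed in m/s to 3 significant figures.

Coriolis parameter at 43°N:
f = 2Ω sin φ = 2 × 7.29×10⁻⁵ × sin 43° = 9.94×10⁻⁵ s⁻¹
Component geostrophic relations (x east, y north):
u_g = −(1/(fρ)) ∂P/∂y,  v_g = (1/(fρ)) ∂P/∂x
u_g = −(2.3×10⁻³)/(9.94×10⁻⁵ × 1.01) = −22.9 m/s;  v_g = (−3.1×10⁻³)/(9.94×10⁻⁵ × 1.01) = −30.9 m/s
|V_g| = √(u_g² + v_g²) = 38.4 m/s

38.4 m/s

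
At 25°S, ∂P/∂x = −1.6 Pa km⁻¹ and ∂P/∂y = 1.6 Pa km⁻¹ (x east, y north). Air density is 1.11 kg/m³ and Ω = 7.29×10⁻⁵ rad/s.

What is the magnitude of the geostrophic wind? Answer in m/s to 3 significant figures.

Coriolis parameter at 25°S:
f = 2Ω sin φ = 2 × 7.29×10⁻⁵ × sin 25° = 6.16×10⁻⁵ s⁻¹
In the Southern Hemisphere f is negative: f = −6.16×10⁻⁵ s⁻¹.
Component geostrophic relations (x east, y north):
u_g = −(1/(fρ)) ∂P/∂y,  v_g = (1/(fρ)) ∂P/∂x
u_g = −(1.6×10⁻³)/(−6.16×10⁻⁵ × 1.11) = 23.4 m/s;  v_g = (−1.6×10⁻³)/(−6.16×10⁻⁵ × 1.11) = 23.4 m/s
|V_g| = √(u_g² + v_g²) = 33.1 m/s

33.1 m/s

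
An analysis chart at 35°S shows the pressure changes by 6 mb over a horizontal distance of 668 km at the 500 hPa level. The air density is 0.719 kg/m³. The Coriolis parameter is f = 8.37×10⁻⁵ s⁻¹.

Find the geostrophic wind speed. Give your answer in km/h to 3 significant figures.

53.7 km/h

Pressure gradient: |∂P/∂n| = 600 Pa / 668000 m = 8.98×10⁻⁴ Pa/m
Geostrophic balance (pressure-gradient force = Coriolis force):
V_g = (1/(fρ)) |∂P/∂n| = 8.98×10⁻⁴ / (8.37×10⁻⁵ × 0.719) = 14.9 m/s
Converting: 14.9 m/s × 3.6 = 53.7 km/h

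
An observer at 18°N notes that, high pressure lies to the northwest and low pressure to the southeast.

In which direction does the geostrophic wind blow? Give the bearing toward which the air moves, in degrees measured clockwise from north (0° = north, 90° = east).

The pressure-gradient force points toward the southeast (bearing 135°).
Geostrophic balance: in the Northern Hemisphere the Coriolis force deflects motion to the right, so the geostrophic wind blows 90° to the right of the pressure-gradient force (low pressure on the left).
Rotating 135° by 90° clockwise gives 225° — the wind blows toward the southwest.

225°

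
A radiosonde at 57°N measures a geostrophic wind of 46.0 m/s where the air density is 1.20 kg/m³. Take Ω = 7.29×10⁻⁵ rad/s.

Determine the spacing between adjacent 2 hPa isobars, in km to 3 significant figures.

29.6 km

Coriolis parameter at 57°N:
f = 2Ω sin φ = 2 × 7.29×10⁻⁵ × sin 57° = 1.22×10⁻⁴ s⁻¹
Geostrophic balance rearranged: |∂P/∂n| = f ρ V_g
|∂P/∂n| = 1.22×10⁻⁴ × 1.20 × 46.0 = 6.75×10⁻³ Pa/m
Isobar spacing: Δn = ΔP/|∂P/∂n| = 200 Pa / 6.75×10⁻³ Pa/m = 29631 m ≈ 29.6 km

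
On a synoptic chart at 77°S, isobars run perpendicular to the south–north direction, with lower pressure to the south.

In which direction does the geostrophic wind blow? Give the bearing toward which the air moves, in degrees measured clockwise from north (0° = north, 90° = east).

The pressure-gradient force points toward the south (bearing 180°).
Geostrophic balance: in the Southern Hemisphere the Coriolis force deflects motion to the left, so the geostrophic wind blows 90° to the left of the pressure-gradient force (low pressure on the right).
Rotating 180° by 90° counterclockwise gives 090° — the wind blows toward the east.

090°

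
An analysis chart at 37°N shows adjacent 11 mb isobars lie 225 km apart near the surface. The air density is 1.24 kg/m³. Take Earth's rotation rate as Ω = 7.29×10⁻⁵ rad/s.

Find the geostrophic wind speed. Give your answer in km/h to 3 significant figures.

162 km/h

Coriolis parameter at 37°N:
f = 2Ω sin φ = 2 × 7.29×10⁻⁵ × sin 37° = 8.77×10⁻⁵ s⁻¹
Pressure gradient: |∂P/∂n| = 1100 Pa / 225000 m = 4.89×10⁻³ Pa/m
Geostrophic balance (pressure-gradient force = Coriolis force):
V_g = (1/(fρ)) |∂P/∂n| = 4.89×10⁻³ / (8.77×10⁻⁵ × 1.24) = 44.9 m/s
Converting: 44.9 m/s × 3.6 = 162 km/h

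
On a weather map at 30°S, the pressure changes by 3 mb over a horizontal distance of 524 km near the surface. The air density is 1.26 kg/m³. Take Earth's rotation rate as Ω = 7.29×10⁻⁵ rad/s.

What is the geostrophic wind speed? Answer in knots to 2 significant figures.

Coriolis parameter at 30°S:
f = 2Ω sin φ = 2 × 7.29×10⁻⁵ × sin 30° = 7.29×10⁻⁵ s⁻¹
Pressure gradient: |∂P/∂n| = 300 Pa / 524000 m = 5.73×10⁻⁴ Pa/m
Geostrophic balance (pressure-gradient force = Coriolis force):
V_g = (1/(fρ)) |∂P/∂n| = 5.73×10⁻⁴ / (7.29×10⁻⁵ × 1.26) = 6.23 m/s
Converting: 6.23 m/s × 1.944 = 12 knots

12 knots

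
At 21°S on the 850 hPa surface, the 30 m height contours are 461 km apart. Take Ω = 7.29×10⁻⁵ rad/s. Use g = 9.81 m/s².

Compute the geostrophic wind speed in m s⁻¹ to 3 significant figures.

12.2 m s⁻¹

Coriolis parameter at 21°S:
f = 2Ω sin φ = 2 × 7.29×10⁻⁵ × sin 21° = 5.23×10⁻⁵ s⁻¹
Height gradient: |∂Z/∂n| = 30 m / 461000 m = 6.51×10⁻⁵
On a pressure surface, geostrophic balance gives V_g = (g/f)|∂Z/∂n|:
V_g = 9.81 × 6.51×10⁻⁵ / 5.23×10⁻⁵ = 12.2 m/s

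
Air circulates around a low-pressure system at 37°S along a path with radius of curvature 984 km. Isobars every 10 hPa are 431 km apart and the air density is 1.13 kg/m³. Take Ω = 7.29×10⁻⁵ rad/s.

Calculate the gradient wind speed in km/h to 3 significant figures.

68.9 km/h

Coriolis parameter at 37°S:
f = 2Ω sin φ = 2 × 7.29×10⁻⁵ × sin 37° = 8.77×10⁻⁵ s⁻¹
Pressure gradient: |∂P/∂n| = 1000 Pa / 431000 m = 2.32×10⁻³ Pa/m
Geostrophic speed: V_g = |∂P/∂n|/(fρ) = 2.32×10⁻³/(8.77×10⁻⁵ × 1.13) = 23.4 m/s
Around a low, centrifugal force acts outward with Coriolis, so pressure-gradient force balances both:
(1/ρ)|∂P/∂n| = fV + V²/R  →  V² + fR·V − fR·V_g = 0
With fR = 8.77×10⁻⁵ × 984×10³ m = 86.3 m/s:
V = [−fR + √((fR)² + 4 fR V_g)]/2 = [−86.3 + √(86.3² + 4×86.3×23.4)]/2 = 19.2 m/s
Subgeostrophic (V < V_g = 23.4 m/s), as expected around a low.
Converting: 19.2 m/s × 3.6 = 68.9 km/h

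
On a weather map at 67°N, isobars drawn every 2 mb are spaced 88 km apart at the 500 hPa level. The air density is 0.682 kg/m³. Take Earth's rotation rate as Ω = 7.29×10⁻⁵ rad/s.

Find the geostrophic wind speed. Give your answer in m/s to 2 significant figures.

25 m/s

Coriolis parameter at 67°N:
f = 2Ω sin φ = 2 × 7.29×10⁻⁵ × sin 67° = 1.34×10⁻⁴ s⁻¹
Pressure gradient: |∂P/∂n| = 200 Pa / 88000 m = 2.27×10⁻³ Pa/m
Geostrophic balance (pressure-gradient force = Coriolis force):
V_g = (1/(fρ)) |∂P/∂n| = 2.27×10⁻³ / (1.34×10⁻⁴ × 0.682) = 24.8 m/s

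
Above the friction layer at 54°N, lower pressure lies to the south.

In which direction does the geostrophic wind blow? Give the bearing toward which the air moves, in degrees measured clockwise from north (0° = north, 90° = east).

270°

The pressure-gradient force points toward the south (bearing 180°).
Geostrophic balance: in the Northern Hemisphere the Coriolis force deflects motion to the right, so the geostrophic wind blows 90° to the right of the pressure-gradient force (low pressure on the left).
Rotating 180° by 90° clockwise gives 270° — the wind blows toward the west.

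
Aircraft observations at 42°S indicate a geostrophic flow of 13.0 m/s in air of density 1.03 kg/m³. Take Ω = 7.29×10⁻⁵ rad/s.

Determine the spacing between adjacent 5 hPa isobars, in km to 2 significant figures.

380 km

Coriolis parameter at 42°S:
f = 2Ω sin φ = 2 × 7.29×10⁻⁵ × sin 42° = 9.76×10⁻⁵ s⁻¹
Geostrophic balance rearranged: |∂P/∂n| = f ρ V_g
|∂P/∂n| = 9.76×10⁻⁵ × 1.03 × 13.0 = 1.31×10⁻³ Pa/m
Isobar spacing: Δn = ΔP/|∂P/∂n| = 500 Pa / 1.31×10⁻³ Pa/m = 382755 m ≈ 380 km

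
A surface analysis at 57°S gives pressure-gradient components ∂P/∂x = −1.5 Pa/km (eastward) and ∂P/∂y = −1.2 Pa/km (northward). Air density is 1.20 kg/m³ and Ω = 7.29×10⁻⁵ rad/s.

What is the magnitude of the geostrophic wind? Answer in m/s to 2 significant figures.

13 m/s

Coriolis parameter at 57°S:
f = 2Ω sin φ = 2 × 7.29×10⁻⁵ × sin 57° = 1.22×10⁻⁴ s⁻¹
In the Southern Hemisphere f is negative: f = −1.22×10⁻⁴ s⁻¹.
Component geostrophic relations (x east, y north):
u_g = −(1/(fρ)) ∂P/∂y,  v_g = (1/(fρ)) ∂P/∂x
u_g = −(−1.2×10⁻³)/(−1.22×10⁻⁴ × 1.20) = −8.18 m/s;  v_g = (−1.5×10⁻³)/(−1.22×10⁻⁴ × 1.20) = 10.2 m/s
|V_g| = √(u_g² + v_g²) = 13.1 m/s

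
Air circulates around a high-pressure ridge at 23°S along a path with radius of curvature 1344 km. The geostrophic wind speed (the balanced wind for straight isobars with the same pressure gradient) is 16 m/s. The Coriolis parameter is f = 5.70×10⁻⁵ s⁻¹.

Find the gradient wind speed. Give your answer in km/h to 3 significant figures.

82.0 km/h

Around a high, pressure-gradient force acts outward with centrifugal, so Coriolis balances both:
fV = (1/ρ)|∂P/∂n| + V²/R  →  V² − fR·V + fR·V_g = 0
With fR = 5.70×10⁻⁵ × 1344×10³ m = 76.6 m/s:
V = [fR − √((fR)² − 4 fR V_g)]/2 = [76.6 − √(76.6² − 4×76.6×16)]/2 = 22.8 m/s
Supergeostrophic (V > V_g = 16 m/s), as expected around a high.
Converting: 22.8 m/s × 3.6 = 82.0 km/h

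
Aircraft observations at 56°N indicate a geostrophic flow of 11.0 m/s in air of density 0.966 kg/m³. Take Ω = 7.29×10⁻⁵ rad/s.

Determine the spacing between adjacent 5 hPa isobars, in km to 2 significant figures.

Coriolis parameter at 56°N:
f = 2Ω sin φ = 2 × 7.29×10⁻⁵ × sin 56° = 1.21×10⁻⁴ s⁻¹
Geostrophic balance rearranged: |∂P/∂n| = f ρ V_g
|∂P/∂n| = 1.21×10⁻⁴ × 0.966 × 11.0 = 1.28×10⁻³ Pa/m
Isobar spacing: Δn = ΔP/|∂P/∂n| = 500 Pa / 1.28×10⁻³ Pa/m = 389286 m ≈ 390 km

390 km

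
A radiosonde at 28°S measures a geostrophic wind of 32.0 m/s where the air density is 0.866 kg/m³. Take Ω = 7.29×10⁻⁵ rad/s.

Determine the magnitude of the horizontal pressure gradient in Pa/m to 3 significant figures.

Coriolis parameter at 28°S:
f = 2Ω sin φ = 2 × 7.29×10⁻⁵ × sin 28° = 6.84×10⁻⁵ s⁻¹
Geostrophic balance rearranged: |∂P/∂n| = f ρ V_g
|∂P/∂n| = 6.84×10⁻⁵ × 0.866 × 32.0 = 1.90×10⁻³ Pa/m

1.90×10⁻³ Pa/m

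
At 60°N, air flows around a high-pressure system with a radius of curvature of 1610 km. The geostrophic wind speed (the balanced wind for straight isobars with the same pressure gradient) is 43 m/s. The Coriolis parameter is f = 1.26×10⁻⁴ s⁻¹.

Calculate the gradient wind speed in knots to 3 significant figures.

120 knots

Around a high, pressure-gradient force acts outward with centrifugal, so Coriolis balances both:
fV = (1/ρ)|∂P/∂n| + V²/R  →  V² − fR·V + fR·V_g = 0
With fR = 1.26×10⁻⁴ × 1610×10³ m = 203 m/s:
V = [fR − √((fR)² − 4 fR V_g)]/2 = [203 − √(203² − 4×203×43)]/2 = 61.9 m/s
Supergeostrophic (V > V_g = 43 m/s), as expected around a high.
Converting: 61.9 m/s × 1.944 = 120 knots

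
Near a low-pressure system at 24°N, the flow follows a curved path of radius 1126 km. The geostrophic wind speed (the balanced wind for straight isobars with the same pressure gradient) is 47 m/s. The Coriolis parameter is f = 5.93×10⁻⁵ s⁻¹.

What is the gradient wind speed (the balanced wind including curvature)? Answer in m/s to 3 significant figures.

Around a low, centrifugal force acts outward with Coriolis, so pressure-gradient force balances both:
(1/ρ)|∂P/∂n| = fV + V²/R  →  V² + fR·V − fR·V_g = 0
With fR = 5.93×10⁻⁵ × 1126×10³ m = 66.8 m/s:
V = [−fR + √((fR)² + 4 fR V_g)]/2 = [−66.8 + √(66.8² + 4×66.8×47)]/2 = 31.8 m/s
Subgeostrophic (V < V_g = 47 m/s), as expected around a low.

31.8 m/s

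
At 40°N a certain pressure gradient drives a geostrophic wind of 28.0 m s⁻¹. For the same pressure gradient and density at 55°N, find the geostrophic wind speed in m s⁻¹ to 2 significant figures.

22 m s⁻¹

With the same pressure gradient and density, V_g ∝ 1/f ∝ 1/sin φ.
V₂ = V₁ · sin φ₁ / sin φ₂ = 28.0 × sin 40° / sin 55°
V₂ = 28.0 × 0.6428/0.8192 = 22 m s⁻¹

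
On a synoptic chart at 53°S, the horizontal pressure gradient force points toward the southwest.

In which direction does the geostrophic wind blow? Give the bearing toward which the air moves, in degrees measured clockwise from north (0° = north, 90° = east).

135°

The pressure-gradient force points toward the southwest (bearing 225°).
Geostrophic balance: in the Southern Hemisphere the Coriolis force deflects motion to the left, so the geostrophic wind blows 90° to the left of the pressure-gradient force (low pressure on the right).
Rotating 225° by 90° counterclockwise gives 135° — the wind blows toward the southeast.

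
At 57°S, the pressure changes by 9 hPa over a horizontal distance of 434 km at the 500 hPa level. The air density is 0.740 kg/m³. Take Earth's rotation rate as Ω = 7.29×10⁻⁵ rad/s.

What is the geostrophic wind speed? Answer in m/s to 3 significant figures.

22.9 m/s

Coriolis parameter at 57°S:
f = 2Ω sin φ = 2 × 7.29×10⁻⁵ × sin 57° = 1.22×10⁻⁴ s⁻¹
Pressure gradient: |∂P/∂n| = 900 Pa / 434000 m = 2.07×10⁻³ Pa/m
Geostrophic balance (pressure-gradient force = Coriolis force):
V_g = (1/(fρ)) |∂P/∂n| = 2.07×10⁻³ / (1.22×10⁻⁴ × 0.740) = 22.9 m/s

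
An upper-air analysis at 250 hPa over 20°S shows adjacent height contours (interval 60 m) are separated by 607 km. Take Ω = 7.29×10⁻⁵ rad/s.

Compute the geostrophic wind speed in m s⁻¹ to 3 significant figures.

19.4 m s⁻¹

Coriolis parameter at 20°S:
f = 2Ω sin φ = 2 × 7.29×10⁻⁵ × sin 20° = 4.99×10⁻⁵ s⁻¹
Height gradient: |∂Z/∂n| = 60 m / 607000 m = 9.88×10⁻⁵
On a pressure surface, geostrophic balance gives V_g = (g/f)|∂Z/∂n|:
V_g = 9.81 × 9.88×10⁻⁵ / 4.99×10⁻⁵ = 19.4 m/s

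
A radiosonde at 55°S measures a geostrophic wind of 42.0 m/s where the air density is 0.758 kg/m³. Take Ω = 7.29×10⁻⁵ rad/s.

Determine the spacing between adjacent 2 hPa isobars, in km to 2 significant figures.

Coriolis parameter at 55°S:
f = 2Ω sin φ = 2 × 7.29×10⁻⁵ × sin 55° = 1.19×10⁻⁴ s⁻¹
Geostrophic balance rearranged: |∂P/∂n| = f ρ V_g
|∂P/∂n| = 1.19×10⁻⁴ × 0.758 × 42.0 = 3.80×10⁻³ Pa/m
Isobar spacing: Δn = ΔP/|∂P/∂n| = 200 Pa / 3.80×10⁻³ Pa/m = 52600 m ≈ 53 km

53 km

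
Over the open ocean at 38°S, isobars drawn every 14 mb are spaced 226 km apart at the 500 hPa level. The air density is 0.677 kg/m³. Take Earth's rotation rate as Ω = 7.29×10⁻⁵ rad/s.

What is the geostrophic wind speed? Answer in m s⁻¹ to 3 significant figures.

Coriolis parameter at 38°S:
f = 2Ω sin φ = 2 × 7.29×10⁻⁵ × sin 38° = 8.98×10⁻⁵ s⁻¹
Pressure gradient: |∂P/∂n| = 1400 Pa / 226000 m = 6.19×10⁻³ Pa/m
Geostrophic balance (pressure-gradient force = Coriolis force):
V_g = (1/(fρ)) |∂P/∂n| = 6.19×10⁻³ / (8.98×10⁻⁵ × 0.677) = 102 m/s

102 m s⁻¹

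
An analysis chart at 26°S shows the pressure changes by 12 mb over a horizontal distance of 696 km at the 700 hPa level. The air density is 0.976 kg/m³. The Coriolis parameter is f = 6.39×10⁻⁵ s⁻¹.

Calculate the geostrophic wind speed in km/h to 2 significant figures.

100 km/h

Pressure gradient: |∂P/∂n| = 1200 Pa / 696000 m = 1.72×10⁻³ Pa/m
Geostrophic balance (pressure-gradient force = Coriolis force):
V_g = (1/(fρ)) |∂P/∂n| = 1.72×10⁻³ / (6.39×10⁻⁵ × 0.976) = 27.6 m/s
Converting: 27.6 m/s × 3.6 = 100 km/h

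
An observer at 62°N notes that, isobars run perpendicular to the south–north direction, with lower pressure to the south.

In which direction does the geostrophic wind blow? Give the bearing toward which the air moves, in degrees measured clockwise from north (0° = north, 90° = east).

The pressure-gradient force points toward the south (bearing 180°).
Geostrophic balance: in the Northern Hemisphere the Coriolis force deflects motion to the right, so the geostrophic wind blows 90° to the right of the pressure-gradient force (low pressure on the left).
Rotating 180° by 90° clockwise gives 270° — the wind blows toward the west.

270°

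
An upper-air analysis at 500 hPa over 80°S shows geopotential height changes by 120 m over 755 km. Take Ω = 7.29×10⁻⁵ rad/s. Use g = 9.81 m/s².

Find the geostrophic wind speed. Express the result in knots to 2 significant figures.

Coriolis parameter at 80°S:
f = 2Ω sin φ = 2 × 7.29×10⁻⁵ × sin 80° = 1.44×10⁻⁴ s⁻¹
Height gradient: |∂Z/∂n| = 120 m / 755000 m = 1.59×10⁻⁴
On a pressure surface, geostrophic balance gives V_g = (g/f)|∂Z/∂n|:
V_g = 9.81 × 1.59×10⁻⁴ / 1.44×10⁻⁴ = 10.9 m/s
Converting: 10.9 m/s × 1.944 = 21 knots

21 knots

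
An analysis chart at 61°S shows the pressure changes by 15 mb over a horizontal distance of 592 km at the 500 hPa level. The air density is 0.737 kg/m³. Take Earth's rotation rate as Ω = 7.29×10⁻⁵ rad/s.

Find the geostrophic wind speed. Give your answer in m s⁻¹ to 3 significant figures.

Coriolis parameter at 61°S:
f = 2Ω sin φ = 2 × 7.29×10⁻⁵ × sin 61° = 1.28×10⁻⁴ s⁻¹
Pressure gradient: |∂P/∂n| = 1500 Pa / 592000 m = 2.53×10⁻³ Pa/m
Geostrophic balance (pressure-gradient force = Coriolis force):
V_g = (1/(fρ)) |∂P/∂n| = 2.53×10⁻³ / (1.28×10⁻⁴ × 0.737) = 27.0 m/s

27.0 m s⁻¹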